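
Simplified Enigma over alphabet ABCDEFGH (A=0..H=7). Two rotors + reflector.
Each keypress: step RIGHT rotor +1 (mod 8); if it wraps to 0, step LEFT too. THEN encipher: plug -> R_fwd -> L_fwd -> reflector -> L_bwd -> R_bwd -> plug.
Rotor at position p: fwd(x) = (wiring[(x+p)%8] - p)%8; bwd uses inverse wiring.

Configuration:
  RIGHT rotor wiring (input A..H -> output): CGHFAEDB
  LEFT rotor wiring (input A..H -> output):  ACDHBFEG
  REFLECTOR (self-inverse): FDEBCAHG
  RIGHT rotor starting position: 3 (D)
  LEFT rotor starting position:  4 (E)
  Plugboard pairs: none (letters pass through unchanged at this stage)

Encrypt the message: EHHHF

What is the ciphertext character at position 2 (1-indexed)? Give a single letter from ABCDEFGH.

Char 1 ('E'): step: R->4, L=4; E->plug->E->R->G->L->H->refl->G->L'->F->R'->D->plug->D
Char 2 ('H'): step: R->5, L=4; H->plug->H->R->D->L->C->refl->E->L'->E->R'->C->plug->C

C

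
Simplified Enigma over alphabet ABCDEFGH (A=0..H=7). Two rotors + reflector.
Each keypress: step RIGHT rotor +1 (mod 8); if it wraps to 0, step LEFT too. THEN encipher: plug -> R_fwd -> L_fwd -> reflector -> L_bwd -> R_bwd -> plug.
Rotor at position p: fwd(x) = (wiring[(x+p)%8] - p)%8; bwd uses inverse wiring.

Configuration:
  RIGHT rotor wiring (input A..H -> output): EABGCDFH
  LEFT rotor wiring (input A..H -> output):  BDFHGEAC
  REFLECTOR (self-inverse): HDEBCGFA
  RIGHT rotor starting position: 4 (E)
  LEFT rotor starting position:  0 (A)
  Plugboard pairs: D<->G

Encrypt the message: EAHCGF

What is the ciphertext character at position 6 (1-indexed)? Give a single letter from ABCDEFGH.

Char 1 ('E'): step: R->5, L=0; E->plug->E->R->D->L->H->refl->A->L'->G->R'->A->plug->A
Char 2 ('A'): step: R->6, L=0; A->plug->A->R->H->L->C->refl->E->L'->F->R'->H->plug->H
Char 3 ('H'): step: R->7, L=0; H->plug->H->R->G->L->A->refl->H->L'->D->R'->F->plug->F
Char 4 ('C'): step: R->0, L->1 (L advanced); C->plug->C->R->B->L->E->refl->C->L'->A->R'->B->plug->B
Char 5 ('G'): step: R->1, L=1; G->plug->D->R->B->L->E->refl->C->L'->A->R'->B->plug->B
Char 6 ('F'): step: R->2, L=1; F->plug->F->R->F->L->H->refl->A->L'->H->R'->A->plug->A

A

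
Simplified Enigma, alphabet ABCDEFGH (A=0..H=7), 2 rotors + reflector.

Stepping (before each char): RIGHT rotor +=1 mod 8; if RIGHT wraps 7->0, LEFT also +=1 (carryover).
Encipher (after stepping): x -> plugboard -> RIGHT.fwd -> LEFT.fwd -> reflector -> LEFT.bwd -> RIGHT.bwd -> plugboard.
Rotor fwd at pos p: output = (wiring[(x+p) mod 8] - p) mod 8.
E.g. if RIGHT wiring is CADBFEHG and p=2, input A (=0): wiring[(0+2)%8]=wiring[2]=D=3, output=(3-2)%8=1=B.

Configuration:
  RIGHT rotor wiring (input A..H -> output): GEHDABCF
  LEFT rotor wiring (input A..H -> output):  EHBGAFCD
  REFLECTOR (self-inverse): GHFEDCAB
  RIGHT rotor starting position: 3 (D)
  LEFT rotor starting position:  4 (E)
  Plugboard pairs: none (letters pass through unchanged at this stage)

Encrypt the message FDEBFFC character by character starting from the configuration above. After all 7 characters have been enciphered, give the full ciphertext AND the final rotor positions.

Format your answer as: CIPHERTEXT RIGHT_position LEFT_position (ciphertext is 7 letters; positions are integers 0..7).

Char 1 ('F'): step: R->4, L=4; F->plug->F->R->A->L->E->refl->D->L'->F->R'->B->plug->B
Char 2 ('D'): step: R->5, L=4; D->plug->D->R->B->L->B->refl->H->L'->D->R'->H->plug->H
Char 3 ('E'): step: R->6, L=4; E->plug->E->R->B->L->B->refl->H->L'->D->R'->H->plug->H
Char 4 ('B'): step: R->7, L=4; B->plug->B->R->H->L->C->refl->F->L'->G->R'->A->plug->A
Char 5 ('F'): step: R->0, L->5 (L advanced); F->plug->F->R->B->L->F->refl->C->L'->E->R'->B->plug->B
Char 6 ('F'): step: R->1, L=5; F->plug->F->R->B->L->F->refl->C->L'->E->R'->G->plug->G
Char 7 ('C'): step: R->2, L=5; C->plug->C->R->G->L->B->refl->H->L'->D->R'->F->plug->F
Final: ciphertext=BHHABGF, RIGHT=2, LEFT=5

Answer: BHHABGF 2 5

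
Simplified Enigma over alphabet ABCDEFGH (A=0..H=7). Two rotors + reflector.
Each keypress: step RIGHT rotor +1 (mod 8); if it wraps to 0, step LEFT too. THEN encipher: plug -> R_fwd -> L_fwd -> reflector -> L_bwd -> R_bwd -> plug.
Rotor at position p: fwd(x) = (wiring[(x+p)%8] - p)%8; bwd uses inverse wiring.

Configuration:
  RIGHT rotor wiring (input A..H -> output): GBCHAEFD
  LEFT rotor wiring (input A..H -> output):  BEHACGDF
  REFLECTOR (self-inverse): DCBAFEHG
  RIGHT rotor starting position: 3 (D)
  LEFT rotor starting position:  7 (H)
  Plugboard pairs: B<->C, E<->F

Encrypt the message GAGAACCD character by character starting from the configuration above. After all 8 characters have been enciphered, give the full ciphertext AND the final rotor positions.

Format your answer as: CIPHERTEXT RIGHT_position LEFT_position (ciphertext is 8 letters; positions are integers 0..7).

Char 1 ('G'): step: R->4, L=7; G->plug->G->R->G->L->H->refl->G->L'->A->R'->B->plug->C
Char 2 ('A'): step: R->5, L=7; A->plug->A->R->H->L->E->refl->F->L'->C->R'->G->plug->G
Char 3 ('G'): step: R->6, L=7; G->plug->G->R->C->L->F->refl->E->L'->H->R'->A->plug->A
Char 4 ('A'): step: R->7, L=7; A->plug->A->R->E->L->B->refl->C->L'->B->R'->F->plug->E
Char 5 ('A'): step: R->0, L->0 (L advanced); A->plug->A->R->G->L->D->refl->A->L'->D->R'->H->plug->H
Char 6 ('C'): step: R->1, L=0; C->plug->B->R->B->L->E->refl->F->L'->H->R'->D->plug->D
Char 7 ('C'): step: R->2, L=0; C->plug->B->R->F->L->G->refl->H->L'->C->R'->D->plug->D
Char 8 ('D'): step: R->3, L=0; D->plug->D->R->C->L->H->refl->G->L'->F->R'->B->plug->C
Final: ciphertext=CGAEHDDC, RIGHT=3, LEFT=0

Answer: CGAEHDDC 3 0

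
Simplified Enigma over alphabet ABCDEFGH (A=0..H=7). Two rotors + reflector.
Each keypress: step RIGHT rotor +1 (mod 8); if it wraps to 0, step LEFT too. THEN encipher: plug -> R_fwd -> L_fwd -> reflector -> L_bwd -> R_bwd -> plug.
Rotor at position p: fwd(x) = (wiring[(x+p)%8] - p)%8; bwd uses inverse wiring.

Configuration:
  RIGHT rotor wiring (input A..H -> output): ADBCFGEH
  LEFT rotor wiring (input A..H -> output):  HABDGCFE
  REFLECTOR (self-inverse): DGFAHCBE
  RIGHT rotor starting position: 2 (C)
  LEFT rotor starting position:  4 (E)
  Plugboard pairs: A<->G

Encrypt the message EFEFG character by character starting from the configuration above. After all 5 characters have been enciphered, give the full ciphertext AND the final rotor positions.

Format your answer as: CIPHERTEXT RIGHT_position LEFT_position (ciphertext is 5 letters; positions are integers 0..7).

Answer: CAHEF 7 4

Derivation:
Char 1 ('E'): step: R->3, L=4; E->plug->E->R->E->L->D->refl->A->L'->D->R'->C->plug->C
Char 2 ('F'): step: R->4, L=4; F->plug->F->R->H->L->H->refl->E->L'->F->R'->G->plug->A
Char 3 ('E'): step: R->5, L=4; E->plug->E->R->G->L->F->refl->C->L'->A->R'->H->plug->H
Char 4 ('F'): step: R->6, L=4; F->plug->F->R->E->L->D->refl->A->L'->D->R'->E->plug->E
Char 5 ('G'): step: R->7, L=4; G->plug->A->R->A->L->C->refl->F->L'->G->R'->F->plug->F
Final: ciphertext=CAHEF, RIGHT=7, LEFT=4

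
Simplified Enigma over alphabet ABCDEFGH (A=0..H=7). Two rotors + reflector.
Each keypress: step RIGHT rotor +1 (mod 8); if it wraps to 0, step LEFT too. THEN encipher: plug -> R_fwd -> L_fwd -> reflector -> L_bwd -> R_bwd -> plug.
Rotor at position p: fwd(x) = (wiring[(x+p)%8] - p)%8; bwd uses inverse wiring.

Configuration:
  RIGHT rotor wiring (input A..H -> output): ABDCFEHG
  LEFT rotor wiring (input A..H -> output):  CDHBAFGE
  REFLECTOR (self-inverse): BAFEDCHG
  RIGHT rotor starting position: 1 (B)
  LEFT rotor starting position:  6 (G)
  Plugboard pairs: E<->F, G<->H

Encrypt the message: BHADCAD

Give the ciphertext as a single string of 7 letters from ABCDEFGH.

Answer: EFHEFBB

Derivation:
Char 1 ('B'): step: R->2, L=6; B->plug->B->R->A->L->A->refl->B->L'->E->R'->F->plug->E
Char 2 ('H'): step: R->3, L=6; H->plug->G->R->G->L->C->refl->F->L'->D->R'->E->plug->F
Char 3 ('A'): step: R->4, L=6; A->plug->A->R->B->L->G->refl->H->L'->H->R'->G->plug->H
Char 4 ('D'): step: R->5, L=6; D->plug->D->R->D->L->F->refl->C->L'->G->R'->F->plug->E
Char 5 ('C'): step: R->6, L=6; C->plug->C->R->C->L->E->refl->D->L'->F->R'->E->plug->F
Char 6 ('A'): step: R->7, L=6; A->plug->A->R->H->L->H->refl->G->L'->B->R'->B->plug->B
Char 7 ('D'): step: R->0, L->7 (L advanced); D->plug->D->R->C->L->E->refl->D->L'->B->R'->B->plug->B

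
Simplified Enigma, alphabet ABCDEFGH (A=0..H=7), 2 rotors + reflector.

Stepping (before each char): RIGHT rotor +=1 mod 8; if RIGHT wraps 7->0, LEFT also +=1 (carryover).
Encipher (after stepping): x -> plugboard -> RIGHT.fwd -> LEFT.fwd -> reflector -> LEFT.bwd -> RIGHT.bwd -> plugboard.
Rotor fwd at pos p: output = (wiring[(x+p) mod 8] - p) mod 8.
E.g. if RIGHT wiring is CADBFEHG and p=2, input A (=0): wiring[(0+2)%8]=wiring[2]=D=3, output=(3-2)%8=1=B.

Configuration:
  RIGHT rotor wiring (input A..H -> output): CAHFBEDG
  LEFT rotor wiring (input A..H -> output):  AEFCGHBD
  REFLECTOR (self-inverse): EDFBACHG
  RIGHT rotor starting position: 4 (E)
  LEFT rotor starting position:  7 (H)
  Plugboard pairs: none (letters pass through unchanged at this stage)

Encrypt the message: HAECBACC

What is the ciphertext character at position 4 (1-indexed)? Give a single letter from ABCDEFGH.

Char 1 ('H'): step: R->5, L=7; H->plug->H->R->E->L->D->refl->B->L'->B->R'->C->plug->C
Char 2 ('A'): step: R->6, L=7; A->plug->A->R->F->L->H->refl->G->L'->D->R'->G->plug->G
Char 3 ('E'): step: R->7, L=7; E->plug->E->R->G->L->A->refl->E->L'->A->R'->D->plug->D
Char 4 ('C'): step: R->0, L->0 (L advanced); C->plug->C->R->H->L->D->refl->B->L'->G->R'->H->plug->H

H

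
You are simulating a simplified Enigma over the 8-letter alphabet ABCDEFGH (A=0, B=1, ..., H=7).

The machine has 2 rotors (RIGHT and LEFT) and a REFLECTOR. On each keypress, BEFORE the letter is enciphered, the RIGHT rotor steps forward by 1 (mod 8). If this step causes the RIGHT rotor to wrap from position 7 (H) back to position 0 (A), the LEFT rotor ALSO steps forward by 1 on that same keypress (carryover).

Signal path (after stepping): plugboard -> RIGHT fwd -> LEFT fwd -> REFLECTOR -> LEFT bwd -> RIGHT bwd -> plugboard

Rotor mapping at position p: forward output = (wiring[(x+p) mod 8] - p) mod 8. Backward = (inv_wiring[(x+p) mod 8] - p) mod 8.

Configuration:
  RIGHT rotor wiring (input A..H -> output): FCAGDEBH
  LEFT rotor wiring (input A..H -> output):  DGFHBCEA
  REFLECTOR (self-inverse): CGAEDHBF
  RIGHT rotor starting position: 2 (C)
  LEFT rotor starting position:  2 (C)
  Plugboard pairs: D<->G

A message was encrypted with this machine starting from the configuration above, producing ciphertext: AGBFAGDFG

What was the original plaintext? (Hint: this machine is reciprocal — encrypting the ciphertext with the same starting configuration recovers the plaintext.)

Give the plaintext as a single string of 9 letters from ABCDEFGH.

Char 1 ('A'): step: R->3, L=2; A->plug->A->R->D->L->A->refl->C->L'->E->R'->E->plug->E
Char 2 ('G'): step: R->4, L=2; G->plug->D->R->D->L->A->refl->C->L'->E->R'->G->plug->D
Char 3 ('B'): step: R->5, L=2; B->plug->B->R->E->L->C->refl->A->L'->D->R'->F->plug->F
Char 4 ('F'): step: R->6, L=2; F->plug->F->R->A->L->D->refl->E->L'->H->R'->C->plug->C
Char 5 ('A'): step: R->7, L=2; A->plug->A->R->A->L->D->refl->E->L'->H->R'->E->plug->E
Char 6 ('G'): step: R->0, L->3 (L advanced); G->plug->D->R->G->L->D->refl->E->L'->A->R'->C->plug->C
Char 7 ('D'): step: R->1, L=3; D->plug->G->R->G->L->D->refl->E->L'->A->R'->F->plug->F
Char 8 ('F'): step: R->2, L=3; F->plug->F->R->F->L->A->refl->C->L'->H->R'->E->plug->E
Char 9 ('G'): step: R->3, L=3; G->plug->D->R->G->L->D->refl->E->L'->A->R'->B->plug->B

Answer: EDFCECFEB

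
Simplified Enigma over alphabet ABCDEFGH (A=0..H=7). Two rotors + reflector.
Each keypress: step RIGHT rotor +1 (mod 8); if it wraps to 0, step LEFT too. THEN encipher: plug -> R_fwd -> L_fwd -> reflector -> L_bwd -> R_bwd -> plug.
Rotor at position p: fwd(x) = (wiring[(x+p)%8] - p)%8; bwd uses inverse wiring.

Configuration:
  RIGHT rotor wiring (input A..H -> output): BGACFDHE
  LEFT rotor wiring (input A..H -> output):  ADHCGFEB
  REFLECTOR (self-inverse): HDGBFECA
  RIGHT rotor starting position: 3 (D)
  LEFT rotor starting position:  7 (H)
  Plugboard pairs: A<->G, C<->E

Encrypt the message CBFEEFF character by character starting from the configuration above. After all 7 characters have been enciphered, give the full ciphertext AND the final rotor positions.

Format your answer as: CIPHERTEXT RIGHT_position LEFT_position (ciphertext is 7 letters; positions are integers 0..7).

Answer: EEGBDGB 2 0

Derivation:
Char 1 ('C'): step: R->4, L=7; C->plug->E->R->F->L->H->refl->A->L'->D->R'->C->plug->E
Char 2 ('B'): step: R->5, L=7; B->plug->B->R->C->L->E->refl->F->L'->H->R'->C->plug->E
Char 3 ('F'): step: R->6, L=7; F->plug->F->R->E->L->D->refl->B->L'->B->R'->A->plug->G
Char 4 ('E'): step: R->7, L=7; E->plug->C->R->H->L->F->refl->E->L'->C->R'->B->plug->B
Char 5 ('E'): step: R->0, L->0 (L advanced); E->plug->C->R->A->L->A->refl->H->L'->C->R'->D->plug->D
Char 6 ('F'): step: R->1, L=0; F->plug->F->R->G->L->E->refl->F->L'->F->R'->A->plug->G
Char 7 ('F'): step: R->2, L=0; F->plug->F->R->C->L->H->refl->A->L'->A->R'->B->plug->B
Final: ciphertext=EEGBDGB, RIGHT=2, LEFT=0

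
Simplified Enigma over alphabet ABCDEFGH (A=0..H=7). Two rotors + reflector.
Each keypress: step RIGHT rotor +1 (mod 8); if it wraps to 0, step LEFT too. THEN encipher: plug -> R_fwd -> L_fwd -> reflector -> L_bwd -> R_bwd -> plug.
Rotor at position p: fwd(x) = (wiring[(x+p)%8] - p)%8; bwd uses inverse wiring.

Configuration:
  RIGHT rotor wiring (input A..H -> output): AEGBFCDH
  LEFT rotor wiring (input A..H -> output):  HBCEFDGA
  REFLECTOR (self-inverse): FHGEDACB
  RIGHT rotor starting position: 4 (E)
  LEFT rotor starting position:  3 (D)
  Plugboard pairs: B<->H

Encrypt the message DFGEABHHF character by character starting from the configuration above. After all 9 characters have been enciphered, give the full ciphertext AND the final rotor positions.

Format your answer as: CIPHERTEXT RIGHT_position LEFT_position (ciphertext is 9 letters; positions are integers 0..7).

Char 1 ('D'): step: R->5, L=3; D->plug->D->R->D->L->D->refl->E->L'->F->R'->A->plug->A
Char 2 ('F'): step: R->6, L=3; F->plug->F->R->D->L->D->refl->E->L'->F->R'->A->plug->A
Char 3 ('G'): step: R->7, L=3; G->plug->G->R->D->L->D->refl->E->L'->F->R'->C->plug->C
Char 4 ('E'): step: R->0, L->4 (L advanced); E->plug->E->R->F->L->F->refl->A->L'->H->R'->H->plug->B
Char 5 ('A'): step: R->1, L=4; A->plug->A->R->D->L->E->refl->D->L'->E->R'->D->plug->D
Char 6 ('B'): step: R->2, L=4; B->plug->H->R->C->L->C->refl->G->L'->G->R'->G->plug->G
Char 7 ('H'): step: R->3, L=4; H->plug->B->R->C->L->C->refl->G->L'->G->R'->A->plug->A
Char 8 ('H'): step: R->4, L=4; H->plug->B->R->G->L->G->refl->C->L'->C->R'->G->plug->G
Char 9 ('F'): step: R->5, L=4; F->plug->F->R->B->L->H->refl->B->L'->A->R'->H->plug->B
Final: ciphertext=AACBDGAGB, RIGHT=5, LEFT=4

Answer: AACBDGAGB 5 4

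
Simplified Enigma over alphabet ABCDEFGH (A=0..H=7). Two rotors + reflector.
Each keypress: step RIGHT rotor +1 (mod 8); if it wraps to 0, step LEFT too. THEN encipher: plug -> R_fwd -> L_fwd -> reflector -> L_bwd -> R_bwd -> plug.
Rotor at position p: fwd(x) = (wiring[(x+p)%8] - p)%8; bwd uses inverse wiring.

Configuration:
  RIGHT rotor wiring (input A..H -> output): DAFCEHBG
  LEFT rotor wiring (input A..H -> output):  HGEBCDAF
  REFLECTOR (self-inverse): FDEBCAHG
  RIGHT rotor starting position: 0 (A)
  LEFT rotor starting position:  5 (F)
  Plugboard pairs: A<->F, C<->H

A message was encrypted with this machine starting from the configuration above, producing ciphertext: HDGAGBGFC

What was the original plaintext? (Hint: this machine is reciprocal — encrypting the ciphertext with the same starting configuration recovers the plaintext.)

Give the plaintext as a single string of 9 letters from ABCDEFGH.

Answer: BBAGAHAAG

Derivation:
Char 1 ('H'): step: R->1, L=5; H->plug->C->R->B->L->D->refl->B->L'->E->R'->B->plug->B
Char 2 ('D'): step: R->2, L=5; D->plug->D->R->F->L->H->refl->G->L'->A->R'->B->plug->B
Char 3 ('G'): step: R->3, L=5; G->plug->G->R->F->L->H->refl->G->L'->A->R'->F->plug->A
Char 4 ('A'): step: R->4, L=5; A->plug->F->R->E->L->B->refl->D->L'->B->R'->G->plug->G
Char 5 ('G'): step: R->5, L=5; G->plug->G->R->F->L->H->refl->G->L'->A->R'->F->plug->A
Char 6 ('B'): step: R->6, L=5; B->plug->B->R->A->L->G->refl->H->L'->F->R'->C->plug->H
Char 7 ('G'): step: R->7, L=5; G->plug->G->R->A->L->G->refl->H->L'->F->R'->F->plug->A
Char 8 ('F'): step: R->0, L->6 (L advanced); F->plug->A->R->D->L->A->refl->F->L'->H->R'->F->plug->A
Char 9 ('C'): step: R->1, L=6; C->plug->H->R->C->L->B->refl->D->L'->F->R'->G->plug->G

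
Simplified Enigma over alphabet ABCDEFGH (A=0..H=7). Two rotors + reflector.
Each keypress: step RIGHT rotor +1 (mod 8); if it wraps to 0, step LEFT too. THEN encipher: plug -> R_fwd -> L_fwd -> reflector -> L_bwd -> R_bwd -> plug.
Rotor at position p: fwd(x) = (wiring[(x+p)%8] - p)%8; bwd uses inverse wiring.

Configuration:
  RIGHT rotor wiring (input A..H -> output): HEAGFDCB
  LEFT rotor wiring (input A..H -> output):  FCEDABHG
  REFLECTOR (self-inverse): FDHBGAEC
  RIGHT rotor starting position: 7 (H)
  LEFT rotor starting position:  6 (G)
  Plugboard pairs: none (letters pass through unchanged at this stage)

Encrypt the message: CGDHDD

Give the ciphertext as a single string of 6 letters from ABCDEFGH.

Char 1 ('C'): step: R->0, L->7 (L advanced); C->plug->C->R->A->L->H->refl->C->L'->G->R'->D->plug->D
Char 2 ('G'): step: R->1, L=7; G->plug->G->R->A->L->H->refl->C->L'->G->R'->H->plug->H
Char 3 ('D'): step: R->2, L=7; D->plug->D->R->B->L->G->refl->E->L'->E->R'->B->plug->B
Char 4 ('H'): step: R->3, L=7; H->plug->H->R->F->L->B->refl->D->L'->C->R'->B->plug->B
Char 5 ('D'): step: R->4, L=7; D->plug->D->R->F->L->B->refl->D->L'->C->R'->H->plug->H
Char 6 ('D'): step: R->5, L=7; D->plug->D->R->C->L->D->refl->B->L'->F->R'->B->plug->B

Answer: DHBBHB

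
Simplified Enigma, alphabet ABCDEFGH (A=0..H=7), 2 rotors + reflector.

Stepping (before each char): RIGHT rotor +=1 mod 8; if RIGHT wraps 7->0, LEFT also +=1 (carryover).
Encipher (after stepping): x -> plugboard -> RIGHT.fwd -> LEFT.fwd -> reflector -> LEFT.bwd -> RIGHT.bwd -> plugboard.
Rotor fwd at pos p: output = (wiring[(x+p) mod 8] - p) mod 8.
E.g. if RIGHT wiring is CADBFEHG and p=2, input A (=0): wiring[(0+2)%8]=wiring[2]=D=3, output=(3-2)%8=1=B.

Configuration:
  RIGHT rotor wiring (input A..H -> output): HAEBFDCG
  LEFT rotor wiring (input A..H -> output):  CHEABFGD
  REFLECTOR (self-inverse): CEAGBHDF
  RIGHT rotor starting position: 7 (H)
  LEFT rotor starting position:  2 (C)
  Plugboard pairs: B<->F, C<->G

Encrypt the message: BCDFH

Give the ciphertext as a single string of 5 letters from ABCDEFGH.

Char 1 ('B'): step: R->0, L->3 (L advanced); B->plug->F->R->D->L->D->refl->G->L'->B->R'->D->plug->D
Char 2 ('C'): step: R->1, L=3; C->plug->G->R->F->L->H->refl->F->L'->A->R'->C->plug->G
Char 3 ('D'): step: R->2, L=3; D->plug->D->R->B->L->G->refl->D->L'->D->R'->C->plug->G
Char 4 ('F'): step: R->3, L=3; F->plug->B->R->C->L->C->refl->A->L'->E->R'->F->plug->B
Char 5 ('H'): step: R->4, L=3; H->plug->H->R->F->L->H->refl->F->L'->A->R'->G->plug->C

Answer: DGGBC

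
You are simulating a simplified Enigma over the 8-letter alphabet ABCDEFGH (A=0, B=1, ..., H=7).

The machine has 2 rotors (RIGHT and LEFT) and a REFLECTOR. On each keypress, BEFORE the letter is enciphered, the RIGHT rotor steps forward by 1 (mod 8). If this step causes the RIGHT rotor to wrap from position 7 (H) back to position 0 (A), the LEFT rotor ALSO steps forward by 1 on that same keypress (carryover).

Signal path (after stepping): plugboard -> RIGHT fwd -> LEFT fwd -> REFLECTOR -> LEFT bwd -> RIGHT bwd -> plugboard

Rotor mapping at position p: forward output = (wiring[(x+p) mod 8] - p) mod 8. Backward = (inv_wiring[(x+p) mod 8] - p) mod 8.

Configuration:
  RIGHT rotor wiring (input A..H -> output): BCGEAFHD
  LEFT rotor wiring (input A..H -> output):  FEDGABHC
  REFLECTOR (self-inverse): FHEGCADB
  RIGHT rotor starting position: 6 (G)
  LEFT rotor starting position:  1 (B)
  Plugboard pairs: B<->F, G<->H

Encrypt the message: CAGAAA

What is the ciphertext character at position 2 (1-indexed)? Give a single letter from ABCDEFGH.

Char 1 ('C'): step: R->7, L=1; C->plug->C->R->D->L->H->refl->B->L'->G->R'->G->plug->H
Char 2 ('A'): step: R->0, L->2 (L advanced); A->plug->A->R->B->L->E->refl->C->L'->H->R'->G->plug->H

H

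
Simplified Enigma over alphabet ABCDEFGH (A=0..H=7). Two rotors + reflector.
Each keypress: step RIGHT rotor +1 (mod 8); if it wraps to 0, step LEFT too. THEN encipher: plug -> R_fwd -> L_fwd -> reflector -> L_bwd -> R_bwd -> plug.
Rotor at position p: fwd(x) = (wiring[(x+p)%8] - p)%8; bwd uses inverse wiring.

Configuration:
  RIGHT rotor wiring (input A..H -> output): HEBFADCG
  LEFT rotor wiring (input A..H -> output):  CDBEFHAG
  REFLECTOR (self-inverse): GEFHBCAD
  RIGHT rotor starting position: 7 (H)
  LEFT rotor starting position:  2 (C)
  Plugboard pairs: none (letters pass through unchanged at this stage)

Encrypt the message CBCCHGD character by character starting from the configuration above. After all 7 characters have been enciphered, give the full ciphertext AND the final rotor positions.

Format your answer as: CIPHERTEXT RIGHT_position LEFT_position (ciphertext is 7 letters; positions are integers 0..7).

Char 1 ('C'): step: R->0, L->3 (L advanced); C->plug->C->R->B->L->C->refl->F->L'->D->R'->F->plug->F
Char 2 ('B'): step: R->1, L=3; B->plug->B->R->A->L->B->refl->E->L'->C->R'->E->plug->E
Char 3 ('C'): step: R->2, L=3; C->plug->C->R->G->L->A->refl->G->L'->H->R'->A->plug->A
Char 4 ('C'): step: R->3, L=3; C->plug->C->R->A->L->B->refl->E->L'->C->R'->A->plug->A
Char 5 ('H'): step: R->4, L=3; H->plug->H->R->B->L->C->refl->F->L'->D->R'->E->plug->E
Char 6 ('G'): step: R->5, L=3; G->plug->G->R->A->L->B->refl->E->L'->C->R'->D->plug->D
Char 7 ('D'): step: R->6, L=3; D->plug->D->R->G->L->A->refl->G->L'->H->R'->F->plug->F
Final: ciphertext=FEAAEDF, RIGHT=6, LEFT=3

Answer: FEAAEDF 6 3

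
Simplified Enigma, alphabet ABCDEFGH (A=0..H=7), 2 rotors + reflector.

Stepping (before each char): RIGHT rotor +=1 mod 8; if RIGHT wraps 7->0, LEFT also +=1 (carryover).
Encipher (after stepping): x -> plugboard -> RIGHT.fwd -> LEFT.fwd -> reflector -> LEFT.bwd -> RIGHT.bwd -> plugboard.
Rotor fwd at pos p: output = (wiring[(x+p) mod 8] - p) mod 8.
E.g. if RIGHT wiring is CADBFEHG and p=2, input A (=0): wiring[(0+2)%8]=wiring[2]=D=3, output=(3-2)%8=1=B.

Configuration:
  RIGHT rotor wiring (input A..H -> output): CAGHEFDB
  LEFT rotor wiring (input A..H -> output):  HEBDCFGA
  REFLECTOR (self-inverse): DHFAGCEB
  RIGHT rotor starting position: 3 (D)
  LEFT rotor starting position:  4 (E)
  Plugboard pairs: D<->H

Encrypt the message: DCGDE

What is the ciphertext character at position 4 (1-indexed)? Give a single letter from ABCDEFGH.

Char 1 ('D'): step: R->4, L=4; D->plug->H->R->D->L->E->refl->G->L'->A->R'->A->plug->A
Char 2 ('C'): step: R->5, L=4; C->plug->C->R->E->L->D->refl->A->L'->F->R'->D->plug->H
Char 3 ('G'): step: R->6, L=4; G->plug->G->R->G->L->F->refl->C->L'->C->R'->D->plug->H
Char 4 ('D'): step: R->7, L=4; D->plug->H->R->E->L->D->refl->A->L'->F->R'->F->plug->F

F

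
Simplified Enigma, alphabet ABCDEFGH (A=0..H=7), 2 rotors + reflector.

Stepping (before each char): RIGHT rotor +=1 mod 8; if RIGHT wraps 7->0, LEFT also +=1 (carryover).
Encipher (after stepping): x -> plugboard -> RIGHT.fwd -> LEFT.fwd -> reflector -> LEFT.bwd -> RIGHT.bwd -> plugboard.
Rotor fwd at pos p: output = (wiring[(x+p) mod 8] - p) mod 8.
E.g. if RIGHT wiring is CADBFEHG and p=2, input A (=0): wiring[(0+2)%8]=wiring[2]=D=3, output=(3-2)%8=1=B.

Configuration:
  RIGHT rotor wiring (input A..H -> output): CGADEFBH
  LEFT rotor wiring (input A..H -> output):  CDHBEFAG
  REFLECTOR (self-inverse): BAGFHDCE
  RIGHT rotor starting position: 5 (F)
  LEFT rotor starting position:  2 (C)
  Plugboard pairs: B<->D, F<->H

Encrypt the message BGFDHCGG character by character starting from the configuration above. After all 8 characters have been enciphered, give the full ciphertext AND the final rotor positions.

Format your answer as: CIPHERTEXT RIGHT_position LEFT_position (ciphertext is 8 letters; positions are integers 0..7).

Answer: ACHAEABE 5 3

Derivation:
Char 1 ('B'): step: R->6, L=2; B->plug->D->R->A->L->F->refl->D->L'->D->R'->A->plug->A
Char 2 ('G'): step: R->7, L=2; G->plug->G->R->G->L->A->refl->B->L'->H->R'->C->plug->C
Char 3 ('F'): step: R->0, L->3 (L advanced); F->plug->H->R->H->L->E->refl->H->L'->F->R'->F->plug->H
Char 4 ('D'): step: R->1, L=3; D->plug->B->R->H->L->E->refl->H->L'->F->R'->A->plug->A
Char 5 ('H'): step: R->2, L=3; H->plug->F->R->F->L->H->refl->E->L'->H->R'->E->plug->E
Char 6 ('C'): step: R->3, L=3; C->plug->C->R->C->L->C->refl->G->L'->A->R'->A->plug->A
Char 7 ('G'): step: R->4, L=3; G->plug->G->R->E->L->D->refl->F->L'->D->R'->D->plug->B
Char 8 ('G'): step: R->5, L=3; G->plug->G->R->G->L->A->refl->B->L'->B->R'->E->plug->E
Final: ciphertext=ACHAEABE, RIGHT=5, LEFT=3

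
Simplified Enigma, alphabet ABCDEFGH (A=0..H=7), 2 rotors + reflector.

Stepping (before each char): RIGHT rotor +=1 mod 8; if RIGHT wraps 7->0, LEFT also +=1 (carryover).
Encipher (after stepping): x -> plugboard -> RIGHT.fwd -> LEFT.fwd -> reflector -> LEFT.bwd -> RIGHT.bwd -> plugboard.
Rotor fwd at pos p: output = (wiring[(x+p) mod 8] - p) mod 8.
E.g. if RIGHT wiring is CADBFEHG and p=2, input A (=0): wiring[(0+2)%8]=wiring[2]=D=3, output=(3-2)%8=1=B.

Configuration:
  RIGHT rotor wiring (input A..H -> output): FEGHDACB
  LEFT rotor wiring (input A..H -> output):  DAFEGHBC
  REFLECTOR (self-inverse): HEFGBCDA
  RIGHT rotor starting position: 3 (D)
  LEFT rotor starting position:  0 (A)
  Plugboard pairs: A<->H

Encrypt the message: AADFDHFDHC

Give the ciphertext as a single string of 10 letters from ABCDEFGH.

Char 1 ('A'): step: R->4, L=0; A->plug->H->R->D->L->E->refl->B->L'->G->R'->C->plug->C
Char 2 ('A'): step: R->5, L=0; A->plug->H->R->G->L->B->refl->E->L'->D->R'->A->plug->H
Char 3 ('D'): step: R->6, L=0; D->plug->D->R->G->L->B->refl->E->L'->D->R'->B->plug->B
Char 4 ('F'): step: R->7, L=0; F->plug->F->R->E->L->G->refl->D->L'->A->R'->E->plug->E
Char 5 ('D'): step: R->0, L->1 (L advanced); D->plug->D->R->H->L->C->refl->F->L'->D->R'->E->plug->E
Char 6 ('H'): step: R->1, L=1; H->plug->A->R->D->L->F->refl->C->L'->H->R'->E->plug->E
Char 7 ('F'): step: R->2, L=1; F->plug->F->R->H->L->C->refl->F->L'->D->R'->G->plug->G
Char 8 ('D'): step: R->3, L=1; D->plug->D->R->H->L->C->refl->F->L'->D->R'->H->plug->A
Char 9 ('H'): step: R->4, L=1; H->plug->A->R->H->L->C->refl->F->L'->D->R'->H->plug->A
Char 10 ('C'): step: R->5, L=1; C->plug->C->R->E->L->G->refl->D->L'->C->R'->G->plug->G

Answer: CHBEEEGAAG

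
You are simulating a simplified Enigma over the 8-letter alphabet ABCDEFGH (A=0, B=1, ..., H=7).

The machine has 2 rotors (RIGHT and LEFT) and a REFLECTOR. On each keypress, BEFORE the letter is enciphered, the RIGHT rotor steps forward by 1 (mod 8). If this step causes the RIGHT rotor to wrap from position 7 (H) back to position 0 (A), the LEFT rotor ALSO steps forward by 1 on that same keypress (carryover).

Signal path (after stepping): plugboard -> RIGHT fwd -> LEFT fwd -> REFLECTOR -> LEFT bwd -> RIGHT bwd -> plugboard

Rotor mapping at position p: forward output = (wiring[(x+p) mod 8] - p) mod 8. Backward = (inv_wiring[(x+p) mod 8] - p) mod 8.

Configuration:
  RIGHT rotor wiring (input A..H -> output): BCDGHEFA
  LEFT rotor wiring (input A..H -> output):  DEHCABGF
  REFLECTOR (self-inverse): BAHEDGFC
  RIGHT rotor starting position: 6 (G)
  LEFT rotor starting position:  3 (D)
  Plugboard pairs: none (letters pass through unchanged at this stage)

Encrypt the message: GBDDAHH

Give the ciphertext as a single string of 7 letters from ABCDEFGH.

Answer: HFHBEDD

Derivation:
Char 1 ('G'): step: R->7, L=3; G->plug->G->R->F->L->A->refl->B->L'->G->R'->H->plug->H
Char 2 ('B'): step: R->0, L->4 (L advanced); B->plug->B->R->C->L->C->refl->H->L'->E->R'->F->plug->F
Char 3 ('D'): step: R->1, L=4; D->plug->D->R->G->L->D->refl->E->L'->A->R'->H->plug->H
Char 4 ('D'): step: R->2, L=4; D->plug->D->R->C->L->C->refl->H->L'->E->R'->B->plug->B
Char 5 ('A'): step: R->3, L=4; A->plug->A->R->D->L->B->refl->A->L'->F->R'->E->plug->E
Char 6 ('H'): step: R->4, L=4; H->plug->H->R->C->L->C->refl->H->L'->E->R'->D->plug->D
Char 7 ('H'): step: R->5, L=4; H->plug->H->R->C->L->C->refl->H->L'->E->R'->D->plug->D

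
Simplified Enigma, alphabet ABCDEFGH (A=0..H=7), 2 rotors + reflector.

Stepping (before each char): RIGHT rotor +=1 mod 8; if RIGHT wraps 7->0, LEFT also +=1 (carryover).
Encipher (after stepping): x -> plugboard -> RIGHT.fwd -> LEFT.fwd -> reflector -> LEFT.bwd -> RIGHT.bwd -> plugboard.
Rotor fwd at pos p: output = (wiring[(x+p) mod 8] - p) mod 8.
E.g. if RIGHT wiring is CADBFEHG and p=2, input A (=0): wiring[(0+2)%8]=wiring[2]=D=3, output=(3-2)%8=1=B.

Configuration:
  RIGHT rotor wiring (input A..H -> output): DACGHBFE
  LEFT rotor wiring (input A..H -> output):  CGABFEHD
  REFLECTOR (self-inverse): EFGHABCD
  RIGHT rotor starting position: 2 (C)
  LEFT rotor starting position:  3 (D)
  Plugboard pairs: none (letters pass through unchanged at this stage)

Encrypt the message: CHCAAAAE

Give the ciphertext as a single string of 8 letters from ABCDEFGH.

Char 1 ('C'): step: R->3, L=3; C->plug->C->R->G->L->D->refl->H->L'->F->R'->G->plug->G
Char 2 ('H'): step: R->4, L=3; H->plug->H->R->C->L->B->refl->F->L'->H->R'->E->plug->E
Char 3 ('C'): step: R->5, L=3; C->plug->C->R->H->L->F->refl->B->L'->C->R'->H->plug->H
Char 4 ('A'): step: R->6, L=3; A->plug->A->R->H->L->F->refl->B->L'->C->R'->D->plug->D
Char 5 ('A'): step: R->7, L=3; A->plug->A->R->F->L->H->refl->D->L'->G->R'->H->plug->H
Char 6 ('A'): step: R->0, L->4 (L advanced); A->plug->A->R->D->L->H->refl->D->L'->C->R'->C->plug->C
Char 7 ('A'): step: R->1, L=4; A->plug->A->R->H->L->F->refl->B->L'->A->R'->E->plug->E
Char 8 ('E'): step: R->2, L=4; E->plug->E->R->D->L->H->refl->D->L'->C->R'->F->plug->F

Answer: GEHDHCEF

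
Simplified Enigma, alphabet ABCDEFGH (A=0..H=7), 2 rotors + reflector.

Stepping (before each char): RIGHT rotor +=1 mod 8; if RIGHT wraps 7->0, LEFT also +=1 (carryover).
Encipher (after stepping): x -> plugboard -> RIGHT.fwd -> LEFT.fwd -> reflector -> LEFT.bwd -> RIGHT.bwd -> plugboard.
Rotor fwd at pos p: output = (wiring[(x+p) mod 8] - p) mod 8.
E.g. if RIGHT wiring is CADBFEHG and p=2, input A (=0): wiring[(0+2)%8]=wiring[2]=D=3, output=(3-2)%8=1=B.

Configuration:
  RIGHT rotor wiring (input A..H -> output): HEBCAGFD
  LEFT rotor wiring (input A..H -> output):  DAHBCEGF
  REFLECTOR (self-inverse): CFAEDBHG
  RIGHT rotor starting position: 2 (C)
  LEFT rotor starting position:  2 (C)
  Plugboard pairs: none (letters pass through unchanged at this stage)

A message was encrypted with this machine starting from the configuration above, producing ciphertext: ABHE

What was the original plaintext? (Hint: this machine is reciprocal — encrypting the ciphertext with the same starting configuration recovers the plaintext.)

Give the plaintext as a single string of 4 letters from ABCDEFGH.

Char 1 ('A'): step: R->3, L=2; A->plug->A->R->H->L->G->refl->H->L'->B->R'->G->plug->G
Char 2 ('B'): step: R->4, L=2; B->plug->B->R->C->L->A->refl->C->L'->D->R'->E->plug->E
Char 3 ('H'): step: R->5, L=2; H->plug->H->R->D->L->C->refl->A->L'->C->R'->D->plug->D
Char 4 ('E'): step: R->6, L=2; E->plug->E->R->D->L->C->refl->A->L'->C->R'->G->plug->G

Answer: GEDG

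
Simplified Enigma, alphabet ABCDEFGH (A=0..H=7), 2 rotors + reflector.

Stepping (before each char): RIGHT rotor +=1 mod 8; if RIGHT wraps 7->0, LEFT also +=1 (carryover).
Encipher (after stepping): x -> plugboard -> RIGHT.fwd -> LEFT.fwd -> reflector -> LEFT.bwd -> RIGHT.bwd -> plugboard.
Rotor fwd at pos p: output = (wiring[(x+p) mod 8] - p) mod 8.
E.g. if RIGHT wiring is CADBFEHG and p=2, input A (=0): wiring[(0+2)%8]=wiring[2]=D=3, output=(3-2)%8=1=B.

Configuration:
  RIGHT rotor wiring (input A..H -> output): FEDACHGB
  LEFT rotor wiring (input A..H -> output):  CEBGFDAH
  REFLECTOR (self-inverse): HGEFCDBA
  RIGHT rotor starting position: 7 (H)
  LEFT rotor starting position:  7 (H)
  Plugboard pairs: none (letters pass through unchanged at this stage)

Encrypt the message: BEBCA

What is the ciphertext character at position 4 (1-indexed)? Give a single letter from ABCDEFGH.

Char 1 ('B'): step: R->0, L->0 (L advanced); B->plug->B->R->E->L->F->refl->D->L'->F->R'->A->plug->A
Char 2 ('E'): step: R->1, L=0; E->plug->E->R->G->L->A->refl->H->L'->H->R'->C->plug->C
Char 3 ('B'): step: R->2, L=0; B->plug->B->R->G->L->A->refl->H->L'->H->R'->F->plug->F
Char 4 ('C'): step: R->3, L=0; C->plug->C->R->E->L->F->refl->D->L'->F->R'->A->plug->A

A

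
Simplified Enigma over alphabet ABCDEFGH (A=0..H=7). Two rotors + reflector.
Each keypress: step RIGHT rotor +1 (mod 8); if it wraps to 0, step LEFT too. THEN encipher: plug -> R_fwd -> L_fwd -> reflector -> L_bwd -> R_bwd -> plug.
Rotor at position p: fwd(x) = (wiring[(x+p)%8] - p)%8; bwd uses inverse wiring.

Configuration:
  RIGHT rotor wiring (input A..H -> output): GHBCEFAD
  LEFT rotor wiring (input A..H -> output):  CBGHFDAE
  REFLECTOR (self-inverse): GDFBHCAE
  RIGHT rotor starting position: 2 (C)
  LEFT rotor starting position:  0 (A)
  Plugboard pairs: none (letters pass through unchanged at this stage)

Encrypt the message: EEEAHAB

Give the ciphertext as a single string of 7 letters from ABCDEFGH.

Answer: GHCGFBG

Derivation:
Char 1 ('E'): step: R->3, L=0; E->plug->E->R->A->L->C->refl->F->L'->E->R'->G->plug->G
Char 2 ('E'): step: R->4, L=0; E->plug->E->R->C->L->G->refl->A->L'->G->R'->H->plug->H
Char 3 ('E'): step: R->5, L=0; E->plug->E->R->C->L->G->refl->A->L'->G->R'->C->plug->C
Char 4 ('A'): step: R->6, L=0; A->plug->A->R->C->L->G->refl->A->L'->G->R'->G->plug->G
Char 5 ('H'): step: R->7, L=0; H->plug->H->R->B->L->B->refl->D->L'->F->R'->F->plug->F
Char 6 ('A'): step: R->0, L->1 (L advanced); A->plug->A->R->G->L->D->refl->B->L'->H->R'->B->plug->B
Char 7 ('B'): step: R->1, L=1; B->plug->B->R->A->L->A->refl->G->L'->C->R'->G->plug->G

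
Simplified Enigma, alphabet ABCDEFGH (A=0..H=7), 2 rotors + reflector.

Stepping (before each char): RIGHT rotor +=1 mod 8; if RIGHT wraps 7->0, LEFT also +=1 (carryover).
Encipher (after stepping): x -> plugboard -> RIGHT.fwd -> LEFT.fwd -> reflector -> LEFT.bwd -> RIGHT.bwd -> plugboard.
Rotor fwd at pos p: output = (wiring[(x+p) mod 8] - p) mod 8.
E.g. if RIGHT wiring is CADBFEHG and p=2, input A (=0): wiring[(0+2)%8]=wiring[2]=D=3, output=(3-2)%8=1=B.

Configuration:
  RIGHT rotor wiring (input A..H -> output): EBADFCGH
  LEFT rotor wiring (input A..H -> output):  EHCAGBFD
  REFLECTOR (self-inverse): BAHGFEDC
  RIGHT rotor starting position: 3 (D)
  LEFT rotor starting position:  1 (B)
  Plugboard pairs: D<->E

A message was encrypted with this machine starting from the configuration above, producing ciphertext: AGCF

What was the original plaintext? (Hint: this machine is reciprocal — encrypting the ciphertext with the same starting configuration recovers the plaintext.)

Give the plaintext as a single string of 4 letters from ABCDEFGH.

Answer: GCDC

Derivation:
Char 1 ('A'): step: R->4, L=1; A->plug->A->R->B->L->B->refl->A->L'->E->R'->G->plug->G
Char 2 ('G'): step: R->5, L=1; G->plug->G->R->G->L->C->refl->H->L'->C->R'->C->plug->C
Char 3 ('C'): step: R->6, L=1; C->plug->C->R->G->L->C->refl->H->L'->C->R'->E->plug->D
Char 4 ('F'): step: R->7, L=1; F->plug->F->R->G->L->C->refl->H->L'->C->R'->C->plug->C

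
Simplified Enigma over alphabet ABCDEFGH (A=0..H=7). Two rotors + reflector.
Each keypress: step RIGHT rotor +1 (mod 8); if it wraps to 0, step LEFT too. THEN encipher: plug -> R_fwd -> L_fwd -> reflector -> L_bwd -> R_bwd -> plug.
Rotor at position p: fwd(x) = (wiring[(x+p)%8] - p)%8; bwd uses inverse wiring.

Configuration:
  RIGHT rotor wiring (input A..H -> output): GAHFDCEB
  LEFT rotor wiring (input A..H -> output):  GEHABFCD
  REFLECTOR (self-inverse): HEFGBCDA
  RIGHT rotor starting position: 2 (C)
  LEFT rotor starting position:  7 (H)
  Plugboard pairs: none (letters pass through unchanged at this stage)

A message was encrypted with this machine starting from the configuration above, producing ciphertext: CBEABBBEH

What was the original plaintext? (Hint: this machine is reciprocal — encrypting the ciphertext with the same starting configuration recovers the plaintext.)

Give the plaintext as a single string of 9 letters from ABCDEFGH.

Answer: EADFECHBD

Derivation:
Char 1 ('C'): step: R->3, L=7; C->plug->C->R->H->L->D->refl->G->L'->G->R'->E->plug->E
Char 2 ('B'): step: R->4, L=7; B->plug->B->R->G->L->G->refl->D->L'->H->R'->A->plug->A
Char 3 ('E'): step: R->5, L=7; E->plug->E->R->D->L->A->refl->H->L'->B->R'->D->plug->D
Char 4 ('A'): step: R->6, L=7; A->plug->A->R->G->L->G->refl->D->L'->H->R'->F->plug->F
Char 5 ('B'): step: R->7, L=7; B->plug->B->R->H->L->D->refl->G->L'->G->R'->E->plug->E
Char 6 ('B'): step: R->0, L->0 (L advanced); B->plug->B->R->A->L->G->refl->D->L'->H->R'->C->plug->C
Char 7 ('B'): step: R->1, L=0; B->plug->B->R->G->L->C->refl->F->L'->F->R'->H->plug->H
Char 8 ('E'): step: R->2, L=0; E->plug->E->R->C->L->H->refl->A->L'->D->R'->B->plug->B
Char 9 ('H'): step: R->3, L=0; H->plug->H->R->E->L->B->refl->E->L'->B->R'->D->plug->D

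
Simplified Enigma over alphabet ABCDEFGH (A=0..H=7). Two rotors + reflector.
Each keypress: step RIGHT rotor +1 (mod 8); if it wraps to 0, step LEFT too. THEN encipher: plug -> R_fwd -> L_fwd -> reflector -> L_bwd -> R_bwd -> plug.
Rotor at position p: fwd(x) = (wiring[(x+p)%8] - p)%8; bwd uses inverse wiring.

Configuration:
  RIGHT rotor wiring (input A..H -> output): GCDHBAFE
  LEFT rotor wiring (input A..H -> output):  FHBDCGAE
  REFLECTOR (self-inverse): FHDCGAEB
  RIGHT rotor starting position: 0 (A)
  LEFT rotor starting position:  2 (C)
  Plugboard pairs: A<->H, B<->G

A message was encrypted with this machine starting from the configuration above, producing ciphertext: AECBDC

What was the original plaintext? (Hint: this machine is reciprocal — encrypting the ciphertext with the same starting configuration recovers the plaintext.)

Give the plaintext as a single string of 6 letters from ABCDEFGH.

Char 1 ('A'): step: R->1, L=2; A->plug->H->R->F->L->C->refl->D->L'->G->R'->C->plug->C
Char 2 ('E'): step: R->2, L=2; E->plug->E->R->D->L->E->refl->G->L'->E->R'->G->plug->B
Char 3 ('C'): step: R->3, L=2; C->plug->C->R->F->L->C->refl->D->L'->G->R'->B->plug->G
Char 4 ('B'): step: R->4, L=2; B->plug->G->R->H->L->F->refl->A->L'->C->R'->E->plug->E
Char 5 ('D'): step: R->5, L=2; D->plug->D->R->B->L->B->refl->H->L'->A->R'->B->plug->G
Char 6 ('C'): step: R->6, L=2; C->plug->C->R->A->L->H->refl->B->L'->B->R'->F->plug->F

Answer: CBGEGF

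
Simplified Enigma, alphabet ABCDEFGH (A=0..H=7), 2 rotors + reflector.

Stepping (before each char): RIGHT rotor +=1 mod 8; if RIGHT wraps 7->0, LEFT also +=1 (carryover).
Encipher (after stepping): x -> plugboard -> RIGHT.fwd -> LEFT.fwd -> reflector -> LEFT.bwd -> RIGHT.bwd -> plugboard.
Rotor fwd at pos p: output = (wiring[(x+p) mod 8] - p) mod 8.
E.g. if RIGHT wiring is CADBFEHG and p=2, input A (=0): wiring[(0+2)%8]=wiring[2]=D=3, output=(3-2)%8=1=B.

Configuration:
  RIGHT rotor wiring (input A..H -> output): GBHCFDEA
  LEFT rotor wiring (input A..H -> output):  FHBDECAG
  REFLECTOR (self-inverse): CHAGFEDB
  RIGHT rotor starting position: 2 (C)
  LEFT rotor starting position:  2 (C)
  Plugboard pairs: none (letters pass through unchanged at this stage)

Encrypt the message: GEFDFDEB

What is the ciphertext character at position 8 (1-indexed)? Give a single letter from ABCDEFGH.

Char 1 ('G'): step: R->3, L=2; G->plug->G->R->G->L->D->refl->G->L'->E->R'->H->plug->H
Char 2 ('E'): step: R->4, L=2; E->plug->E->R->C->L->C->refl->A->L'->D->R'->G->plug->G
Char 3 ('F'): step: R->5, L=2; F->plug->F->R->C->L->C->refl->A->L'->D->R'->C->plug->C
Char 4 ('D'): step: R->6, L=2; D->plug->D->R->D->L->A->refl->C->L'->C->R'->B->plug->B
Char 5 ('F'): step: R->7, L=2; F->plug->F->R->G->L->D->refl->G->L'->E->R'->G->plug->G
Char 6 ('D'): step: R->0, L->3 (L advanced); D->plug->D->R->C->L->H->refl->B->L'->B->R'->B->plug->B
Char 7 ('E'): step: R->1, L=3; E->plug->E->R->C->L->H->refl->B->L'->B->R'->C->plug->C
Char 8 ('B'): step: R->2, L=3; B->plug->B->R->A->L->A->refl->C->L'->F->R'->A->plug->A

A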